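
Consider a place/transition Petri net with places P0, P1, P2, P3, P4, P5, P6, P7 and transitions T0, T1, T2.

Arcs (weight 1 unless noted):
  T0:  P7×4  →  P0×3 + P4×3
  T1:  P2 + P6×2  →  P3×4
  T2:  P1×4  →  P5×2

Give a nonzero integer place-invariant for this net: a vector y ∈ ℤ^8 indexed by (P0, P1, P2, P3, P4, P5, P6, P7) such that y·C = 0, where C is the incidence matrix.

y = (P0:0, P1:0, P2:4, P3:1, P4:0, P5:0, P6:0, P7:0)

Incidence matrix C (rows=places, cols=transitions):
       T0   T1   T2
   P0   3    0    0
   P1   0    0   -4
   P2   0   -1    0
   P3   0    4    0
   P4   3    0    0
   P5   0    0    2
   P6   0   -2    0
   P7  -4    0    0

Candidate y = [0, 0, 4, 1, 0, 0, 0, 0]; check y·C column-wise:
  col T0: 0·3 + 4·0 + 1·0 + 0·3 + 0·-4 = 0
  col T1: 4·-1 + 1·4 + 0·-2 = 0
  col T2: 0·-4 + 4·0 + 1·0 + 0·2 = 0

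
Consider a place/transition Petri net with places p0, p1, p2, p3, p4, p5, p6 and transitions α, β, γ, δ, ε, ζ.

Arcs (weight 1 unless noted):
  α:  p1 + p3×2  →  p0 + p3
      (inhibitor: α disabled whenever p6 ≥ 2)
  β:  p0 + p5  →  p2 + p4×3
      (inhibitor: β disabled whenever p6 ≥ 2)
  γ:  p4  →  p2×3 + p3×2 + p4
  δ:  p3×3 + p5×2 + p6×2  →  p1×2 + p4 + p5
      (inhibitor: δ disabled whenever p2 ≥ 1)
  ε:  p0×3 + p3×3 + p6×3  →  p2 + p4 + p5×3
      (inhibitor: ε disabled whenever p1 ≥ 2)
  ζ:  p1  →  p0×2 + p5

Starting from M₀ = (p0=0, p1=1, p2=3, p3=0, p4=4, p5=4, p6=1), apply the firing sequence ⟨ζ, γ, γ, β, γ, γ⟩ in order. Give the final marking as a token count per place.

(p0=1, p1=0, p2=16, p3=8, p4=7, p5=4, p6=1)

step 1: fire ζ:  (p0=0, p1=1, p2=3, p3=0, p4=4, p5=4, p6=1) → (p0=2, p1=0, p2=3, p3=0, p4=4, p5=5, p6=1)
step 2: fire γ:  (p0=2, p1=0, p2=3, p3=0, p4=4, p5=5, p6=1) → (p0=2, p1=0, p2=6, p3=2, p4=4, p5=5, p6=1)
step 3: fire γ:  (p0=2, p1=0, p2=6, p3=2, p4=4, p5=5, p6=1) → (p0=2, p1=0, p2=9, p3=4, p4=4, p5=5, p6=1)
step 4: fire β:  (p0=2, p1=0, p2=9, p3=4, p4=4, p5=5, p6=1) → (p0=1, p1=0, p2=10, p3=4, p4=7, p5=4, p6=1)
step 5: fire γ:  (p0=1, p1=0, p2=10, p3=4, p4=7, p5=4, p6=1) → (p0=1, p1=0, p2=13, p3=6, p4=7, p5=4, p6=1)
step 6: fire γ:  (p0=1, p1=0, p2=13, p3=6, p4=7, p5=4, p6=1) → (p0=1, p1=0, p2=16, p3=8, p4=7, p5=4, p6=1)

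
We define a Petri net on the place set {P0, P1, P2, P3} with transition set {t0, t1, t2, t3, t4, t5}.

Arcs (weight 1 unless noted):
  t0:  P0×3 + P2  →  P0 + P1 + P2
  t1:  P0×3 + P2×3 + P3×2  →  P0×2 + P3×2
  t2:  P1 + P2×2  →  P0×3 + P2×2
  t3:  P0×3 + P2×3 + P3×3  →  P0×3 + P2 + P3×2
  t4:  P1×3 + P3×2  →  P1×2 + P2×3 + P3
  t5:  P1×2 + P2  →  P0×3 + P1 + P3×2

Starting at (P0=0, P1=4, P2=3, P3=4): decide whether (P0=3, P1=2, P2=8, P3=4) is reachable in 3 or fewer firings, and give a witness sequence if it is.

NO — not reachable within 3 firings

depth 0: 1 marking
depth 1: 4 markings reached so far
depth 2: 14 markings reached so far
depth 3: 36 markings reached so far
target is not among the 36 markings reachable within 3 steps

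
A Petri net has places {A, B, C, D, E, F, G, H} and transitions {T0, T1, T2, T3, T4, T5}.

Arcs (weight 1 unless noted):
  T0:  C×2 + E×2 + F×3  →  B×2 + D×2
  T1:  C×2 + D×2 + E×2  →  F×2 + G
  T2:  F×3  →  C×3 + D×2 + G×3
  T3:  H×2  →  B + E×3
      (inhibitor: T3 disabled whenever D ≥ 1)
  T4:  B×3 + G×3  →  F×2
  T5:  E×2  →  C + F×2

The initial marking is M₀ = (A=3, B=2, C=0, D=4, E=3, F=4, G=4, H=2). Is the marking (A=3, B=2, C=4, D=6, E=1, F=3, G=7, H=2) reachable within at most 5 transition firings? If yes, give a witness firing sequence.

YES — reachable via ⟨T2, T5⟩ (2 firings)

step 1: fire T2:  (A=3, B=2, C=0, D=4, E=3, F=4, G=4, H=2) → (A=3, B=2, C=3, D=6, E=3, F=1, G=7, H=2)
step 2: fire T5:  (A=3, B=2, C=3, D=6, E=3, F=1, G=7, H=2) → (A=3, B=2, C=4, D=6, E=1, F=3, G=7, H=2)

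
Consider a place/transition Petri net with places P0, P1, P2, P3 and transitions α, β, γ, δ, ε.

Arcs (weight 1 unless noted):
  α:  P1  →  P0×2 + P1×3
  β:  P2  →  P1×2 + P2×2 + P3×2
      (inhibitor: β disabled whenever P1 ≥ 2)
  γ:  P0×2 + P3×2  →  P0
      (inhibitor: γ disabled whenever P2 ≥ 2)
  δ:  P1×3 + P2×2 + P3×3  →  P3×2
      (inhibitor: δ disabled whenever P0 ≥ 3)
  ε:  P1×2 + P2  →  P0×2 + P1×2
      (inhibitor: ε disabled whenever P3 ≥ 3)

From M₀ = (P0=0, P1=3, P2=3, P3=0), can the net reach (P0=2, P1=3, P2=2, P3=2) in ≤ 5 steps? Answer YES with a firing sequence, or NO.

depth 0: 1 marking
depth 1: 3 markings reached so far
depth 2: 6 markings reached so far
depth 3: 10 markings reached so far
depth 4: 14 markings reached so far
depth 5: 18 markings reached so far
target is not among the 18 markings reachable within 5 steps

NO — not reachable within 5 firings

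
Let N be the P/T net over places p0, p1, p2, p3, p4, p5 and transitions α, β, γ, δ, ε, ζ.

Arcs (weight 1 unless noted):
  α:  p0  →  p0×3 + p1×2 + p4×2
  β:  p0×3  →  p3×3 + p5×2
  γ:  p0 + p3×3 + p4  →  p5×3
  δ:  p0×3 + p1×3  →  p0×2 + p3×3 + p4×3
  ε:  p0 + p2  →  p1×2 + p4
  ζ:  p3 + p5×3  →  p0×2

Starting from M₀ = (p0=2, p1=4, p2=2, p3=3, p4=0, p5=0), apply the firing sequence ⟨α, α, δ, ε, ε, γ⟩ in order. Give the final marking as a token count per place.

(p0=2, p1=9, p2=0, p3=3, p4=8, p5=3)

step 1: fire α:  (p0=2, p1=4, p2=2, p3=3, p4=0, p5=0) → (p0=4, p1=6, p2=2, p3=3, p4=2, p5=0)
step 2: fire α:  (p0=4, p1=6, p2=2, p3=3, p4=2, p5=0) → (p0=6, p1=8, p2=2, p3=3, p4=4, p5=0)
step 3: fire δ:  (p0=6, p1=8, p2=2, p3=3, p4=4, p5=0) → (p0=5, p1=5, p2=2, p3=6, p4=7, p5=0)
step 4: fire ε:  (p0=5, p1=5, p2=2, p3=6, p4=7, p5=0) → (p0=4, p1=7, p2=1, p3=6, p4=8, p5=0)
step 5: fire ε:  (p0=4, p1=7, p2=1, p3=6, p4=8, p5=0) → (p0=3, p1=9, p2=0, p3=6, p4=9, p5=0)
step 6: fire γ:  (p0=3, p1=9, p2=0, p3=6, p4=9, p5=0) → (p0=2, p1=9, p2=0, p3=3, p4=8, p5=3)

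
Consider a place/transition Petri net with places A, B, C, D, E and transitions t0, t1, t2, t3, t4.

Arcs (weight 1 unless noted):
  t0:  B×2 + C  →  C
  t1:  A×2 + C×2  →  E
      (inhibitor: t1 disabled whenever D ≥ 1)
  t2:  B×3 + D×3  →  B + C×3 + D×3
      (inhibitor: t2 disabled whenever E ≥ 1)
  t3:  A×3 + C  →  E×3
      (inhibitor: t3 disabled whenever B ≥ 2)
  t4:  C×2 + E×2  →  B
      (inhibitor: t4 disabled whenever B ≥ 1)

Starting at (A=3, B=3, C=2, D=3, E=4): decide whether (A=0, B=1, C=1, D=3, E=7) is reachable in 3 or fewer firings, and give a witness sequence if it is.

step 1: fire t0:  (A=3, B=3, C=2, D=3, E=4) → (A=3, B=1, C=2, D=3, E=4)
step 2: fire t3:  (A=3, B=1, C=2, D=3, E=4) → (A=0, B=1, C=1, D=3, E=7)

YES — reachable via ⟨t0, t3⟩ (2 firings)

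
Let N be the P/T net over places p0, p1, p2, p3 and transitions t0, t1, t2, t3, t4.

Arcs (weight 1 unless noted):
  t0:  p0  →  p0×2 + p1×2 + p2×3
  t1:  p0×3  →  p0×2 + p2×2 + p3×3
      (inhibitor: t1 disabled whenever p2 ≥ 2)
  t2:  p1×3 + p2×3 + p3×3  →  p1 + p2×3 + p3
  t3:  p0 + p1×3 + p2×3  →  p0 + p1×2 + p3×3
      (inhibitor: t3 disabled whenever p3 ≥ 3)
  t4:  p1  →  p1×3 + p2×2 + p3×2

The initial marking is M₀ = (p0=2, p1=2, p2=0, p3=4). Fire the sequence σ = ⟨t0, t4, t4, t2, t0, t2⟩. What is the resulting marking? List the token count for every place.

step 1: fire t0:  (p0=2, p1=2, p2=0, p3=4) → (p0=3, p1=4, p2=3, p3=4)
step 2: fire t4:  (p0=3, p1=4, p2=3, p3=4) → (p0=3, p1=6, p2=5, p3=6)
step 3: fire t4:  (p0=3, p1=6, p2=5, p3=6) → (p0=3, p1=8, p2=7, p3=8)
step 4: fire t2:  (p0=3, p1=8, p2=7, p3=8) → (p0=3, p1=6, p2=7, p3=6)
step 5: fire t0:  (p0=3, p1=6, p2=7, p3=6) → (p0=4, p1=8, p2=10, p3=6)
step 6: fire t2:  (p0=4, p1=8, p2=10, p3=6) → (p0=4, p1=6, p2=10, p3=4)

(p0=4, p1=6, p2=10, p3=4)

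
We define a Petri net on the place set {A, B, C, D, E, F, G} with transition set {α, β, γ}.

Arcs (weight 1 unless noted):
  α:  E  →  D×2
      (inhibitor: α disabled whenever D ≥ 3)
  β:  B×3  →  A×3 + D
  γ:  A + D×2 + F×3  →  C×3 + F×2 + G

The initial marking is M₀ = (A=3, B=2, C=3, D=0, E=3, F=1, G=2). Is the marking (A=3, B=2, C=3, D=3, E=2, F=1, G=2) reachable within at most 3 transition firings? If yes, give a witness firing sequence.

depth 0: 1 marking
depth 1: 2 markings reached so far
depth 2: 3 markings reached so far
depth 3: 3 markings reached so far
(frontier empty at depth 3; search complete)
target is not among the 3 markings reachable within 3 steps

NO — not reachable within 3 firings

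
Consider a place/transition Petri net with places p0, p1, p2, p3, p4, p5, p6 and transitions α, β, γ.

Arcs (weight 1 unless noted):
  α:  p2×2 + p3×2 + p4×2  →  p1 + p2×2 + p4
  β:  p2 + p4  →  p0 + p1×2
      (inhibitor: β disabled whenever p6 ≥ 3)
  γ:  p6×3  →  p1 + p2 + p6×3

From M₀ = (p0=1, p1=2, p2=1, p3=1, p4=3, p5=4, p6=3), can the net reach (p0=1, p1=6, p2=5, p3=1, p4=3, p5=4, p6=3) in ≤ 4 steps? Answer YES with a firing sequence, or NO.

YES — reachable via ⟨γ, γ, γ, γ⟩ (4 firings)

step 1: fire γ:  (p0=1, p1=2, p2=1, p3=1, p4=3, p5=4, p6=3) → (p0=1, p1=3, p2=2, p3=1, p4=3, p5=4, p6=3)
step 2: fire γ:  (p0=1, p1=3, p2=2, p3=1, p4=3, p5=4, p6=3) → (p0=1, p1=4, p2=3, p3=1, p4=3, p5=4, p6=3)
step 3: fire γ:  (p0=1, p1=4, p2=3, p3=1, p4=3, p5=4, p6=3) → (p0=1, p1=5, p2=4, p3=1, p4=3, p5=4, p6=3)
step 4: fire γ:  (p0=1, p1=5, p2=4, p3=1, p4=3, p5=4, p6=3) → (p0=1, p1=6, p2=5, p3=1, p4=3, p5=4, p6=3)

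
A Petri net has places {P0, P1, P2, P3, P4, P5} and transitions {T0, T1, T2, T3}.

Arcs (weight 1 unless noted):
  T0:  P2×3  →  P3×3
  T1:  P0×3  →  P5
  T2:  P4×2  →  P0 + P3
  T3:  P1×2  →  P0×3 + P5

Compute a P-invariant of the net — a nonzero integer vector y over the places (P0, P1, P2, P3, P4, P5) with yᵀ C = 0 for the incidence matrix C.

Incidence matrix C (rows=places, cols=transitions):
       T0   T1   T2   T3
   P0   0   -3    1    3
   P1   0    0    0   -2
   P2  -3    0    0    0
   P3   3    0    1    0
   P4   0    0   -2    0
   P5   0    1    0    1

Candidate y = [0, 0, 2, 2, 1, 0]; check y·C column-wise:
  col T0: 2·-3 + 2·3 + 1·0 = 0
  col T1: 0·-3 + 2·0 + 2·0 + 1·0 + 0·1 = 0
  col T2: 0·1 + 2·0 + 2·1 + 1·-2 = 0
  col T3: 0·3 + 0·-2 + 2·0 + 2·0 + 1·0 + 0·1 = 0

y = (P0:0, P1:0, P2:2, P3:2, P4:1, P5:0)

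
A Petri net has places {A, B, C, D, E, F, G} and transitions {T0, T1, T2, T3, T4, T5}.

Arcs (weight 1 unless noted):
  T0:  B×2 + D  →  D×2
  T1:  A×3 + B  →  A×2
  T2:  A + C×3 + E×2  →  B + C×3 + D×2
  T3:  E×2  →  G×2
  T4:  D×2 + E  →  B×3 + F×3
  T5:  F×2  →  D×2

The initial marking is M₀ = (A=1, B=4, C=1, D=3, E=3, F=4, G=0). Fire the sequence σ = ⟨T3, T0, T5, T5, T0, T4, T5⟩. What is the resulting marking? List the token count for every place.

(A=1, B=3, C=1, D=9, E=0, F=1, G=2)

step 1: fire T3:  (A=1, B=4, C=1, D=3, E=3, F=4, G=0) → (A=1, B=4, C=1, D=3, E=1, F=4, G=2)
step 2: fire T0:  (A=1, B=4, C=1, D=3, E=1, F=4, G=2) → (A=1, B=2, C=1, D=4, E=1, F=4, G=2)
step 3: fire T5:  (A=1, B=2, C=1, D=4, E=1, F=4, G=2) → (A=1, B=2, C=1, D=6, E=1, F=2, G=2)
step 4: fire T5:  (A=1, B=2, C=1, D=6, E=1, F=2, G=2) → (A=1, B=2, C=1, D=8, E=1, F=0, G=2)
step 5: fire T0:  (A=1, B=2, C=1, D=8, E=1, F=0, G=2) → (A=1, B=0, C=1, D=9, E=1, F=0, G=2)
step 6: fire T4:  (A=1, B=0, C=1, D=9, E=1, F=0, G=2) → (A=1, B=3, C=1, D=7, E=0, F=3, G=2)
step 7: fire T5:  (A=1, B=3, C=1, D=7, E=0, F=3, G=2) → (A=1, B=3, C=1, D=9, E=0, F=1, G=2)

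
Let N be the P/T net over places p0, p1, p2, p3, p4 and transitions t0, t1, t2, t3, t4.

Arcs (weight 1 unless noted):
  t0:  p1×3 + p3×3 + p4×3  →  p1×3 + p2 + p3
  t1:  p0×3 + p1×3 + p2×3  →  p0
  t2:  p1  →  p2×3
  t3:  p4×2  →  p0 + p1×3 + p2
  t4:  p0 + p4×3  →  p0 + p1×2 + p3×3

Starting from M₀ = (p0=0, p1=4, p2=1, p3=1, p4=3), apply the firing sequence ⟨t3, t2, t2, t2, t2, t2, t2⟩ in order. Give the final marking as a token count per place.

step 1: fire t3:  (p0=0, p1=4, p2=1, p3=1, p4=3) → (p0=1, p1=7, p2=2, p3=1, p4=1)
step 2: fire t2:  (p0=1, p1=7, p2=2, p3=1, p4=1) → (p0=1, p1=6, p2=5, p3=1, p4=1)
step 3: fire t2:  (p0=1, p1=6, p2=5, p3=1, p4=1) → (p0=1, p1=5, p2=8, p3=1, p4=1)
step 4: fire t2:  (p0=1, p1=5, p2=8, p3=1, p4=1) → (p0=1, p1=4, p2=11, p3=1, p4=1)
step 5: fire t2:  (p0=1, p1=4, p2=11, p3=1, p4=1) → (p0=1, p1=3, p2=14, p3=1, p4=1)
step 6: fire t2:  (p0=1, p1=3, p2=14, p3=1, p4=1) → (p0=1, p1=2, p2=17, p3=1, p4=1)
step 7: fire t2:  (p0=1, p1=2, p2=17, p3=1, p4=1) → (p0=1, p1=1, p2=20, p3=1, p4=1)

(p0=1, p1=1, p2=20, p3=1, p4=1)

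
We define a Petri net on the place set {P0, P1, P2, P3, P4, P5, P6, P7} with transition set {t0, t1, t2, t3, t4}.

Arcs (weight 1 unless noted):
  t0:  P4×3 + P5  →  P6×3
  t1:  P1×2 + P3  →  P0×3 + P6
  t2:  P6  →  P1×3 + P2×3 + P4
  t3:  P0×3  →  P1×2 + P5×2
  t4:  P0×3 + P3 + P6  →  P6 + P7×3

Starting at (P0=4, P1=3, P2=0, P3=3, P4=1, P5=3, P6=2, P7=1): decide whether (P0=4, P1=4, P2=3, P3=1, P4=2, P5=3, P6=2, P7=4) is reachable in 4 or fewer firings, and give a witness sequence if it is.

step 1: fire t1:  (P0=4, P1=3, P2=0, P3=3, P4=1, P5=3, P6=2, P7=1) → (P0=7, P1=1, P2=0, P3=2, P4=1, P5=3, P6=3, P7=1)
step 2: fire t2:  (P0=7, P1=1, P2=0, P3=2, P4=1, P5=3, P6=3, P7=1) → (P0=7, P1=4, P2=3, P3=2, P4=2, P5=3, P6=2, P7=1)
step 3: fire t4:  (P0=7, P1=4, P2=3, P3=2, P4=2, P5=3, P6=2, P7=1) → (P0=4, P1=4, P2=3, P3=1, P4=2, P5=3, P6=2, P7=4)

YES — reachable via ⟨t1, t2, t4⟩ (3 firings)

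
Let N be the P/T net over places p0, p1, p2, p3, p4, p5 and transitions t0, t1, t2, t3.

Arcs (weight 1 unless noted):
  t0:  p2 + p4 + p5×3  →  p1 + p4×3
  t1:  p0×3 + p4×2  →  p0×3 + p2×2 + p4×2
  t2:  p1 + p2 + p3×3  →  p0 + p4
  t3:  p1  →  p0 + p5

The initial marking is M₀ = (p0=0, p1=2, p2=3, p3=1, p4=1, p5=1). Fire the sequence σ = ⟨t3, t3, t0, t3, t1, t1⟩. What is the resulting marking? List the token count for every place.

(p0=3, p1=0, p2=6, p3=1, p4=3, p5=1)

step 1: fire t3:  (p0=0, p1=2, p2=3, p3=1, p4=1, p5=1) → (p0=1, p1=1, p2=3, p3=1, p4=1, p5=2)
step 2: fire t3:  (p0=1, p1=1, p2=3, p3=1, p4=1, p5=2) → (p0=2, p1=0, p2=3, p3=1, p4=1, p5=3)
step 3: fire t0:  (p0=2, p1=0, p2=3, p3=1, p4=1, p5=3) → (p0=2, p1=1, p2=2, p3=1, p4=3, p5=0)
step 4: fire t3:  (p0=2, p1=1, p2=2, p3=1, p4=3, p5=0) → (p0=3, p1=0, p2=2, p3=1, p4=3, p5=1)
step 5: fire t1:  (p0=3, p1=0, p2=2, p3=1, p4=3, p5=1) → (p0=3, p1=0, p2=4, p3=1, p4=3, p5=1)
step 6: fire t1:  (p0=3, p1=0, p2=4, p3=1, p4=3, p5=1) → (p0=3, p1=0, p2=6, p3=1, p4=3, p5=1)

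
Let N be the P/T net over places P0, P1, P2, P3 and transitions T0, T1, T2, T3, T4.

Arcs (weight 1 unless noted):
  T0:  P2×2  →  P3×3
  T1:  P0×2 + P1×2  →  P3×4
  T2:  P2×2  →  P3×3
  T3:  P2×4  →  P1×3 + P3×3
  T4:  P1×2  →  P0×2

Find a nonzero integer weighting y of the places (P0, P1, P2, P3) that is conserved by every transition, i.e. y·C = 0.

Incidence matrix C (rows=places, cols=transitions):
       T0   T1   T2   T3   T4
   P0   0   -2    0    0    2
   P1   0   -2    0    3   -2
   P2  -2    0   -2   -4    0
   P3   3    4    3    3    0

Candidate y = [2, 2, 3, 2]; check y·C column-wise:
  col T0: 2·0 + 2·0 + 3·-2 + 2·3 = 0
  col T1: 2·-2 + 2·-2 + 3·0 + 2·4 = 0
  col T2: 2·0 + 2·0 + 3·-2 + 2·3 = 0
  col T3: 2·0 + 2·3 + 3·-4 + 2·3 = 0
  col T4: 2·2 + 2·-2 + 3·0 + 2·0 = 0

y = (P0:2, P1:2, P2:3, P3:2)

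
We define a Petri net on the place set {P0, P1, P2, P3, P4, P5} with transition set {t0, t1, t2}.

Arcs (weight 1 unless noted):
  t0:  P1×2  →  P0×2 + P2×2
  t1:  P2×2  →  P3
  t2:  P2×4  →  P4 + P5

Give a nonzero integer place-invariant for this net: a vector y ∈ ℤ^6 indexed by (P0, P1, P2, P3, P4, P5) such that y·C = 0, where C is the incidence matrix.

Incidence matrix C (rows=places, cols=transitions):
       t0   t1   t2
   P0   2    0    0
   P1  -2    0    0
   P2   2   -2   -4
   P3   0    1    0
   P4   0    0    1
   P5   0    0    1

Candidate y = [1, 1, 0, 0, 0, 0]; check y·C column-wise:
  col t0: 1·2 + 1·-2 + 0·2 = 0
  col t1: 1·0 + 1·0 + 0·-2 + 0·1 = 0
  col t2: 1·0 + 1·0 + 0·-4 + 0·1 + 0·1 = 0

y = (P0:1, P1:1, P2:0, P3:0, P4:0, P5:0)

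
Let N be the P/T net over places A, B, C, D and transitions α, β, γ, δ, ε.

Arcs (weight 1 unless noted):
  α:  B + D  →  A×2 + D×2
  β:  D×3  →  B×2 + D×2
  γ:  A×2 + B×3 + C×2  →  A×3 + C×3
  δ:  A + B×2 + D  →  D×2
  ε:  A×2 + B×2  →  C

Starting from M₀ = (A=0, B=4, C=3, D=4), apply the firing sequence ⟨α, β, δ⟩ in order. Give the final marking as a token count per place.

(A=1, B=3, C=3, D=5)

step 1: fire α:  (A=0, B=4, C=3, D=4) → (A=2, B=3, C=3, D=5)
step 2: fire β:  (A=2, B=3, C=3, D=5) → (A=2, B=5, C=3, D=4)
step 3: fire δ:  (A=2, B=5, C=3, D=4) → (A=1, B=3, C=3, D=5)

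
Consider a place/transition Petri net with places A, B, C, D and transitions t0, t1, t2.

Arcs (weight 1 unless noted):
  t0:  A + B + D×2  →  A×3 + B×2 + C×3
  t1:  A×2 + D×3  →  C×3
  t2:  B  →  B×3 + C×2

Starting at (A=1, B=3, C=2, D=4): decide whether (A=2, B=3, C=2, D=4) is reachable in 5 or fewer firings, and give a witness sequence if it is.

NO — not reachable within 5 firings

depth 0: 1 marking
depth 1: 3 markings reached so far
depth 2: 6 markings reached so far
depth 3: 9 markings reached so far
depth 4: 12 markings reached so far
depth 5: 15 markings reached so far
target is not among the 15 markings reachable within 5 steps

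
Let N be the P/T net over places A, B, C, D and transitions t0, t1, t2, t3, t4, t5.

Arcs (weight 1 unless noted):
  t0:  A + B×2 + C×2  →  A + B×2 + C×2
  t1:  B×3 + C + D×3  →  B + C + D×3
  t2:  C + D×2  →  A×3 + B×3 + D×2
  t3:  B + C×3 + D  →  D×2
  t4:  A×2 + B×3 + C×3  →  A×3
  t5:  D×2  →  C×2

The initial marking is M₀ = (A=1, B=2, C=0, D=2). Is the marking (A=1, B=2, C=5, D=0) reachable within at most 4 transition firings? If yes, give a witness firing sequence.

depth 0: 1 marking
depth 1: 2 markings reached so far
depth 2: 2 markings reached so far
(frontier empty at depth 2; search complete)
target is not among the 2 markings reachable within 4 steps

NO — not reachable within 4 firings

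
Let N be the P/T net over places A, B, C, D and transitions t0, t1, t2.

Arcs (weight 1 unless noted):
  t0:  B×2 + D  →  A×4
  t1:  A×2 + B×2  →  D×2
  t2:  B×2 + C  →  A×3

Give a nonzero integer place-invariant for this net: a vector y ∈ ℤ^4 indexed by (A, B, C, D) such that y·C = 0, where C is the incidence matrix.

y = (A:1, B:1, C:1, D:2)

Incidence matrix C (rows=places, cols=transitions):
       t0   t1   t2
    A   4   -2    3
    B  -2   -2   -2
    C   0    0   -1
    D  -1    2    0

Candidate y = [1, 1, 1, 2]; check y·C column-wise:
  col t0: 1·4 + 1·-2 + 1·0 + 2·-1 = 0
  col t1: 1·-2 + 1·-2 + 1·0 + 2·2 = 0
  col t2: 1·3 + 1·-2 + 1·-1 + 2·0 = 0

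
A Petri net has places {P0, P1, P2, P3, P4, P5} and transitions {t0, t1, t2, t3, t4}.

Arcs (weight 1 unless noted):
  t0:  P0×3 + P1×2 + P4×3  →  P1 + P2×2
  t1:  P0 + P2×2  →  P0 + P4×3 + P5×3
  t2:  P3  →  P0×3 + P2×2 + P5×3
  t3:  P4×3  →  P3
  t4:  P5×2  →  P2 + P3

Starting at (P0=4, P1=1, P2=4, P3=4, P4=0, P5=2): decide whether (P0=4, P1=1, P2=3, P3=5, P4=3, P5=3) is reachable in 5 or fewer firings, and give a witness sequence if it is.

YES — reachable via ⟨t1, t4⟩ (2 firings)

step 1: fire t1:  (P0=4, P1=1, P2=4, P3=4, P4=0, P5=2) → (P0=4, P1=1, P2=2, P3=4, P4=3, P5=5)
step 2: fire t4:  (P0=4, P1=1, P2=2, P3=4, P4=3, P5=5) → (P0=4, P1=1, P2=3, P3=5, P4=3, P5=3)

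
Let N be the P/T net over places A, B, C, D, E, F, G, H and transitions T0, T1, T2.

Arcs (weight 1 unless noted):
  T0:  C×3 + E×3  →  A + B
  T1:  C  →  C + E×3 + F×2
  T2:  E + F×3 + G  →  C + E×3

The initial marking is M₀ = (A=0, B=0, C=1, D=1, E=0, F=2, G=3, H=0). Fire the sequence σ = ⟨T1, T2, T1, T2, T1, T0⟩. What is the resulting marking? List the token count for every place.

(A=1, B=1, C=0, D=1, E=10, F=2, G=1, H=0)

step 1: fire T1:  (A=0, B=0, C=1, D=1, E=0, F=2, G=3, H=0) → (A=0, B=0, C=1, D=1, E=3, F=4, G=3, H=0)
step 2: fire T2:  (A=0, B=0, C=1, D=1, E=3, F=4, G=3, H=0) → (A=0, B=0, C=2, D=1, E=5, F=1, G=2, H=0)
step 3: fire T1:  (A=0, B=0, C=2, D=1, E=5, F=1, G=2, H=0) → (A=0, B=0, C=2, D=1, E=8, F=3, G=2, H=0)
step 4: fire T2:  (A=0, B=0, C=2, D=1, E=8, F=3, G=2, H=0) → (A=0, B=0, C=3, D=1, E=10, F=0, G=1, H=0)
step 5: fire T1:  (A=0, B=0, C=3, D=1, E=10, F=0, G=1, H=0) → (A=0, B=0, C=3, D=1, E=13, F=2, G=1, H=0)
step 6: fire T0:  (A=0, B=0, C=3, D=1, E=13, F=2, G=1, H=0) → (A=1, B=1, C=0, D=1, E=10, F=2, G=1, H=0)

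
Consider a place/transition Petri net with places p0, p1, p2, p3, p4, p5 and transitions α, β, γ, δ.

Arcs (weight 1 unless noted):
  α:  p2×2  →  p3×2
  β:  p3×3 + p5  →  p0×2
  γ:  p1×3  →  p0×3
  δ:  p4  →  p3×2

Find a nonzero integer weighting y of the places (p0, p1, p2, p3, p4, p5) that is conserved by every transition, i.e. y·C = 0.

y = (p0:3, p1:3, p2:2, p3:2, p4:4, p5:0)

Incidence matrix C (rows=places, cols=transitions):
        α    β    γ    δ
   p0   0    2    3    0
   p1   0    0   -3    0
   p2  -2    0    0    0
   p3   2   -3    0    2
   p4   0    0    0   -1
   p5   0   -1    0    0

Candidate y = [3, 3, 2, 2, 4, 0]; check y·C column-wise:
  col α: 3·0 + 3·0 + 2·-2 + 2·2 + 4·0 = 0
  col β: 3·2 + 3·0 + 2·0 + 2·-3 + 4·0 + 0·-1 = 0
  col γ: 3·3 + 3·-3 + 2·0 + 2·0 + 4·0 = 0
  col δ: 3·0 + 3·0 + 2·0 + 2·2 + 4·-1 = 0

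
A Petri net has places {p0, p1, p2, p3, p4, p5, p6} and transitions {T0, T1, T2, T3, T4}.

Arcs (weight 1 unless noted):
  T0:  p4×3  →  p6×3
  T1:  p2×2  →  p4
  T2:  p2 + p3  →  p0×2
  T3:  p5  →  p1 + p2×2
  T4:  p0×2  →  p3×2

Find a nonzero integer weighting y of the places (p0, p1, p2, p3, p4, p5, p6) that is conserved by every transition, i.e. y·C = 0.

y = (p0:0, p1:1, p2:0, p3:0, p4:0, p5:1, p6:0)

Incidence matrix C (rows=places, cols=transitions):
       T0   T1   T2   T3   T4
   p0   0    0    2    0   -2
   p1   0    0    0    1    0
   p2   0   -2   -1    2    0
   p3   0    0   -1    0    2
   p4  -3    1    0    0    0
   p5   0    0    0   -1    0
   p6   3    0    0    0    0

Candidate y = [0, 1, 0, 0, 0, 1, 0]; check y·C column-wise:
  col T0: 1·0 + 0·-3 + 1·0 + 0·3 = 0
  col T1: 1·0 + 0·-2 + 0·1 + 1·0 = 0
  col T2: 0·2 + 1·0 + 0·-1 + 0·-1 + 1·0 = 0
  col T3: 1·1 + 0·2 + 1·-1 = 0
  col T4: 0·-2 + 1·0 + 0·2 + 1·0 = 0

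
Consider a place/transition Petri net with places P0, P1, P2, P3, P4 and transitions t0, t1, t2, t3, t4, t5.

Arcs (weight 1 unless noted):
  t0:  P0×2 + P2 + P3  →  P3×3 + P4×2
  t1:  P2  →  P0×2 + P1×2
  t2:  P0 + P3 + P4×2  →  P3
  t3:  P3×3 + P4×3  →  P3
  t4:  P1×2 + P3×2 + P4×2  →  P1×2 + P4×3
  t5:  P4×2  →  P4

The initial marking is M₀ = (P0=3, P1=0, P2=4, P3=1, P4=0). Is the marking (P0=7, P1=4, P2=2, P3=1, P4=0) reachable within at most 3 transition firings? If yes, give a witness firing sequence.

YES — reachable via ⟨t1, t1⟩ (2 firings)

step 1: fire t1:  (P0=3, P1=0, P2=4, P3=1, P4=0) → (P0=5, P1=2, P2=3, P3=1, P4=0)
step 2: fire t1:  (P0=5, P1=2, P2=3, P3=1, P4=0) → (P0=7, P1=4, P2=2, P3=1, P4=0)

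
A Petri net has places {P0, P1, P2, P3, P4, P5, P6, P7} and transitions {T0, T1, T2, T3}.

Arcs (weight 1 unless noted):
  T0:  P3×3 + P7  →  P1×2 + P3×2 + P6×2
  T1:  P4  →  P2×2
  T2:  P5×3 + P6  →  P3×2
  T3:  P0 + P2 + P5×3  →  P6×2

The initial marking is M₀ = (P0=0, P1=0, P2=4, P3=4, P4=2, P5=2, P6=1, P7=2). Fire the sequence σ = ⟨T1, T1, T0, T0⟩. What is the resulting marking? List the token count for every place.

(P0=0, P1=4, P2=8, P3=2, P4=0, P5=2, P6=5, P7=0)

step 1: fire T1:  (P0=0, P1=0, P2=4, P3=4, P4=2, P5=2, P6=1, P7=2) → (P0=0, P1=0, P2=6, P3=4, P4=1, P5=2, P6=1, P7=2)
step 2: fire T1:  (P0=0, P1=0, P2=6, P3=4, P4=1, P5=2, P6=1, P7=2) → (P0=0, P1=0, P2=8, P3=4, P4=0, P5=2, P6=1, P7=2)
step 3: fire T0:  (P0=0, P1=0, P2=8, P3=4, P4=0, P5=2, P6=1, P7=2) → (P0=0, P1=2, P2=8, P3=3, P4=0, P5=2, P6=3, P7=1)
step 4: fire T0:  (P0=0, P1=2, P2=8, P3=3, P4=0, P5=2, P6=3, P7=1) → (P0=0, P1=4, P2=8, P3=2, P4=0, P5=2, P6=5, P7=0)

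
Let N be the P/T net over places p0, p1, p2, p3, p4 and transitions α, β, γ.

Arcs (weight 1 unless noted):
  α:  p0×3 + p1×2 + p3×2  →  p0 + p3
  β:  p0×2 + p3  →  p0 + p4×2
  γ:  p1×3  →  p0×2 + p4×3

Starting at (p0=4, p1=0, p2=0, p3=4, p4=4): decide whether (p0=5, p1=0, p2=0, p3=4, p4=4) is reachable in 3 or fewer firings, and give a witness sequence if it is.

NO — not reachable within 3 firings

depth 0: 1 marking
depth 1: 2 markings reached so far
depth 2: 3 markings reached so far
depth 3: 4 markings reached so far
target is not among the 4 markings reachable within 3 steps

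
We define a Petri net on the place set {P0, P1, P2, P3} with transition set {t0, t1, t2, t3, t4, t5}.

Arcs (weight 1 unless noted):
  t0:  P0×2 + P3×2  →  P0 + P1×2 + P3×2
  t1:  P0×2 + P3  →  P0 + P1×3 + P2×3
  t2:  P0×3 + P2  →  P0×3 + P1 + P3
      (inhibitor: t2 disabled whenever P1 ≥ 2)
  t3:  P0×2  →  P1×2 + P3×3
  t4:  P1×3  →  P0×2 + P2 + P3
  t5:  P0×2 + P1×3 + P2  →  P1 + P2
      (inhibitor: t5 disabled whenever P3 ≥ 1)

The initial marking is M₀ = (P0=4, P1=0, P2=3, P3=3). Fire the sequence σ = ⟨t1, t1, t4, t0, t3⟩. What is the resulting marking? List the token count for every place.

step 1: fire t1:  (P0=4, P1=0, P2=3, P3=3) → (P0=3, P1=3, P2=6, P3=2)
step 2: fire t1:  (P0=3, P1=3, P2=6, P3=2) → (P0=2, P1=6, P2=9, P3=1)
step 3: fire t4:  (P0=2, P1=6, P2=9, P3=1) → (P0=4, P1=3, P2=10, P3=2)
step 4: fire t0:  (P0=4, P1=3, P2=10, P3=2) → (P0=3, P1=5, P2=10, P3=2)
step 5: fire t3:  (P0=3, P1=5, P2=10, P3=2) → (P0=1, P1=7, P2=10, P3=5)

(P0=1, P1=7, P2=10, P3=5)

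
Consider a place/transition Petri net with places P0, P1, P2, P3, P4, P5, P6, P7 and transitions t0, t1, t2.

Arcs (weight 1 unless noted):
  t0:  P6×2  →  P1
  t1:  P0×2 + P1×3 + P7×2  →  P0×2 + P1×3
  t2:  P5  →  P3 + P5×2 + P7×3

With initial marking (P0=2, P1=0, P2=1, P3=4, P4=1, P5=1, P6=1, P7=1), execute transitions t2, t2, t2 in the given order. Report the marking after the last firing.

step 1: fire t2:  (P0=2, P1=0, P2=1, P3=4, P4=1, P5=1, P6=1, P7=1) → (P0=2, P1=0, P2=1, P3=5, P4=1, P5=2, P6=1, P7=4)
step 2: fire t2:  (P0=2, P1=0, P2=1, P3=5, P4=1, P5=2, P6=1, P7=4) → (P0=2, P1=0, P2=1, P3=6, P4=1, P5=3, P6=1, P7=7)
step 3: fire t2:  (P0=2, P1=0, P2=1, P3=6, P4=1, P5=3, P6=1, P7=7) → (P0=2, P1=0, P2=1, P3=7, P4=1, P5=4, P6=1, P7=10)

(P0=2, P1=0, P2=1, P3=7, P4=1, P5=4, P6=1, P7=10)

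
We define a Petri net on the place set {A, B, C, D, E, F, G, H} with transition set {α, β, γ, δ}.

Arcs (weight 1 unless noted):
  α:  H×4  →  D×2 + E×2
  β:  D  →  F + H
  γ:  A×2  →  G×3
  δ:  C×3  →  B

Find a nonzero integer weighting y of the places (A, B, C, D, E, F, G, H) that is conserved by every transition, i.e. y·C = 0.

Incidence matrix C (rows=places, cols=transitions):
        α    β    γ    δ
    A   0    0   -2    0
    B   0    0    0    1
    C   0    0    0   -3
    D   2   -1    0    0
    E   2    0    0    0
    F   0    1    0    0
    G   0    0    3    0
    H  -4    1    0    0

Candidate y = [0, 3, 1, 0, 0, 0, 0, 0]; check y·C column-wise:
  col α: 3·0 + 1·0 + 0·2 + 0·2 + 0·-4 = 0
  col β: 3·0 + 1·0 + 0·-1 + 0·1 + 0·1 = 0
  col γ: 0·-2 + 3·0 + 1·0 + 0·3 = 0
  col δ: 3·1 + 1·-3 = 0

y = (A:0, B:3, C:1, D:0, E:0, F:0, G:0, H:0)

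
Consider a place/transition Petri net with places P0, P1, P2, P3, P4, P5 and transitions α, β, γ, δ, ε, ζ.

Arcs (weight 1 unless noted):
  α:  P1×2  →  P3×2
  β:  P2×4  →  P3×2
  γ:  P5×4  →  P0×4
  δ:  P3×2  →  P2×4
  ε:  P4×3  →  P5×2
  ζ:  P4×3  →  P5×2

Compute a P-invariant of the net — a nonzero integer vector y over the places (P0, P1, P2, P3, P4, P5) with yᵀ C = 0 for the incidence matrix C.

y = (P0:0, P1:2, P2:1, P3:2, P4:0, P5:0)

Incidence matrix C (rows=places, cols=transitions):
        α    β    γ    δ    ε    ζ
   P0   0    0    4    0    0    0
   P1  -2    0    0    0    0    0
   P2   0   -4    0    4    0    0
   P3   2    2    0   -2    0    0
   P4   0    0    0    0   -3   -3
   P5   0    0   -4    0    2    2

Candidate y = [0, 2, 1, 2, 0, 0]; check y·C column-wise:
  col α: 2·-2 + 1·0 + 2·2 = 0
  col β: 2·0 + 1·-4 + 2·2 = 0
  col γ: 0·4 + 2·0 + 1·0 + 2·0 + 0·-4 = 0
  col δ: 2·0 + 1·4 + 2·-2 = 0
  col ε: 2·0 + 1·0 + 2·0 + 0·-3 + 0·2 = 0
  col ζ: 2·0 + 1·0 + 2·0 + 0·-3 + 0·2 = 0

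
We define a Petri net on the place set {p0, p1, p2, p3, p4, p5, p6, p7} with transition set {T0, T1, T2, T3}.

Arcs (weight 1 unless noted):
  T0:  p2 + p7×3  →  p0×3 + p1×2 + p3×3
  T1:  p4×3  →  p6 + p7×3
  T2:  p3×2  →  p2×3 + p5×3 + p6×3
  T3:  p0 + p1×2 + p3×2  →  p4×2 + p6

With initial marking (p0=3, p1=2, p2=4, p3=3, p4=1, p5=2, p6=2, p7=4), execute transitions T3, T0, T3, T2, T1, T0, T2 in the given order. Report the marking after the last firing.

step 1: fire T3:  (p0=3, p1=2, p2=4, p3=3, p4=1, p5=2, p6=2, p7=4) → (p0=2, p1=0, p2=4, p3=1, p4=3, p5=2, p6=3, p7=4)
step 2: fire T0:  (p0=2, p1=0, p2=4, p3=1, p4=3, p5=2, p6=3, p7=4) → (p0=5, p1=2, p2=3, p3=4, p4=3, p5=2, p6=3, p7=1)
step 3: fire T3:  (p0=5, p1=2, p2=3, p3=4, p4=3, p5=2, p6=3, p7=1) → (p0=4, p1=0, p2=3, p3=2, p4=5, p5=2, p6=4, p7=1)
step 4: fire T2:  (p0=4, p1=0, p2=3, p3=2, p4=5, p5=2, p6=4, p7=1) → (p0=4, p1=0, p2=6, p3=0, p4=5, p5=5, p6=7, p7=1)
step 5: fire T1:  (p0=4, p1=0, p2=6, p3=0, p4=5, p5=5, p6=7, p7=1) → (p0=4, p1=0, p2=6, p3=0, p4=2, p5=5, p6=8, p7=4)
step 6: fire T0:  (p0=4, p1=0, p2=6, p3=0, p4=2, p5=5, p6=8, p7=4) → (p0=7, p1=2, p2=5, p3=3, p4=2, p5=5, p6=8, p7=1)
step 7: fire T2:  (p0=7, p1=2, p2=5, p3=3, p4=2, p5=5, p6=8, p7=1) → (p0=7, p1=2, p2=8, p3=1, p4=2, p5=8, p6=11, p7=1)

(p0=7, p1=2, p2=8, p3=1, p4=2, p5=8, p6=11, p7=1)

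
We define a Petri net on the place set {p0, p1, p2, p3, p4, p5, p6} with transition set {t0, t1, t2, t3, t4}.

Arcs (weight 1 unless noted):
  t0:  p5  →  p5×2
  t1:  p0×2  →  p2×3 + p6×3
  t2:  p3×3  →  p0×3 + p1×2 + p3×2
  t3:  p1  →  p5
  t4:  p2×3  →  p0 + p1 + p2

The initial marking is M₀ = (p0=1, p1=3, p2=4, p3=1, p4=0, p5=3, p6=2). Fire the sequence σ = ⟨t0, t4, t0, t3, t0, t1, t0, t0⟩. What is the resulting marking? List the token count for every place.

step 1: fire t0:  (p0=1, p1=3, p2=4, p3=1, p4=0, p5=3, p6=2) → (p0=1, p1=3, p2=4, p3=1, p4=0, p5=4, p6=2)
step 2: fire t4:  (p0=1, p1=3, p2=4, p3=1, p4=0, p5=4, p6=2) → (p0=2, p1=4, p2=2, p3=1, p4=0, p5=4, p6=2)
step 3: fire t0:  (p0=2, p1=4, p2=2, p3=1, p4=0, p5=4, p6=2) → (p0=2, p1=4, p2=2, p3=1, p4=0, p5=5, p6=2)
step 4: fire t3:  (p0=2, p1=4, p2=2, p3=1, p4=0, p5=5, p6=2) → (p0=2, p1=3, p2=2, p3=1, p4=0, p5=6, p6=2)
step 5: fire t0:  (p0=2, p1=3, p2=2, p3=1, p4=0, p5=6, p6=2) → (p0=2, p1=3, p2=2, p3=1, p4=0, p5=7, p6=2)
step 6: fire t1:  (p0=2, p1=3, p2=2, p3=1, p4=0, p5=7, p6=2) → (p0=0, p1=3, p2=5, p3=1, p4=0, p5=7, p6=5)
step 7: fire t0:  (p0=0, p1=3, p2=5, p3=1, p4=0, p5=7, p6=5) → (p0=0, p1=3, p2=5, p3=1, p4=0, p5=8, p6=5)
step 8: fire t0:  (p0=0, p1=3, p2=5, p3=1, p4=0, p5=8, p6=5) → (p0=0, p1=3, p2=5, p3=1, p4=0, p5=9, p6=5)

(p0=0, p1=3, p2=5, p3=1, p4=0, p5=9, p6=5)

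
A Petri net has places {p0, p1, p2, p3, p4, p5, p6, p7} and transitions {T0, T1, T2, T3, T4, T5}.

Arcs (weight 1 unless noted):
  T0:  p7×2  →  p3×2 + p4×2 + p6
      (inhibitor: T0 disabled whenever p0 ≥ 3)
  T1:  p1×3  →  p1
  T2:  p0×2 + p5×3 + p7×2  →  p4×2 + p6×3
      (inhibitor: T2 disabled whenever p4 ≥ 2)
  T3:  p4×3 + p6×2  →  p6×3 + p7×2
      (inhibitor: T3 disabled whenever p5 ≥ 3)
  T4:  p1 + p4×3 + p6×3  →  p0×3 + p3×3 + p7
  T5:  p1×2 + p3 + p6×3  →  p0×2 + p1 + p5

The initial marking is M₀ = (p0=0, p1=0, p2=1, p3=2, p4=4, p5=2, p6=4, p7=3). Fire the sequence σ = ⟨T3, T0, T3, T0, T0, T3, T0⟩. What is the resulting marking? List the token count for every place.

step 1: fire T3:  (p0=0, p1=0, p2=1, p3=2, p4=4, p5=2, p6=4, p7=3) → (p0=0, p1=0, p2=1, p3=2, p4=1, p5=2, p6=5, p7=5)
step 2: fire T0:  (p0=0, p1=0, p2=1, p3=2, p4=1, p5=2, p6=5, p7=5) → (p0=0, p1=0, p2=1, p3=4, p4=3, p5=2, p6=6, p7=3)
step 3: fire T3:  (p0=0, p1=0, p2=1, p3=4, p4=3, p5=2, p6=6, p7=3) → (p0=0, p1=0, p2=1, p3=4, p4=0, p5=2, p6=7, p7=5)
step 4: fire T0:  (p0=0, p1=0, p2=1, p3=4, p4=0, p5=2, p6=7, p7=5) → (p0=0, p1=0, p2=1, p3=6, p4=2, p5=2, p6=8, p7=3)
step 5: fire T0:  (p0=0, p1=0, p2=1, p3=6, p4=2, p5=2, p6=8, p7=3) → (p0=0, p1=0, p2=1, p3=8, p4=4, p5=2, p6=9, p7=1)
step 6: fire T3:  (p0=0, p1=0, p2=1, p3=8, p4=4, p5=2, p6=9, p7=1) → (p0=0, p1=0, p2=1, p3=8, p4=1, p5=2, p6=10, p7=3)
step 7: fire T0:  (p0=0, p1=0, p2=1, p3=8, p4=1, p5=2, p6=10, p7=3) → (p0=0, p1=0, p2=1, p3=10, p4=3, p5=2, p6=11, p7=1)

(p0=0, p1=0, p2=1, p3=10, p4=3, p5=2, p6=11, p7=1)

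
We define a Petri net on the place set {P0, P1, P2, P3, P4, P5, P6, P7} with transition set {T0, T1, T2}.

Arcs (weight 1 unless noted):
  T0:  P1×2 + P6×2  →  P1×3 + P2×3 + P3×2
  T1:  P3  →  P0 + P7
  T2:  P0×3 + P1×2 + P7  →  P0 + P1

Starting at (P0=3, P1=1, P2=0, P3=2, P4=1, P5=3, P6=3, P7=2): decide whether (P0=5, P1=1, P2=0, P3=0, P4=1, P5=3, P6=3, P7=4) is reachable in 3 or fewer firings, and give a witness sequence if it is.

YES — reachable via ⟨T1, T1⟩ (2 firings)

step 1: fire T1:  (P0=3, P1=1, P2=0, P3=2, P4=1, P5=3, P6=3, P7=2) → (P0=4, P1=1, P2=0, P3=1, P4=1, P5=3, P6=3, P7=3)
step 2: fire T1:  (P0=4, P1=1, P2=0, P3=1, P4=1, P5=3, P6=3, P7=3) → (P0=5, P1=1, P2=0, P3=0, P4=1, P5=3, P6=3, P7=4)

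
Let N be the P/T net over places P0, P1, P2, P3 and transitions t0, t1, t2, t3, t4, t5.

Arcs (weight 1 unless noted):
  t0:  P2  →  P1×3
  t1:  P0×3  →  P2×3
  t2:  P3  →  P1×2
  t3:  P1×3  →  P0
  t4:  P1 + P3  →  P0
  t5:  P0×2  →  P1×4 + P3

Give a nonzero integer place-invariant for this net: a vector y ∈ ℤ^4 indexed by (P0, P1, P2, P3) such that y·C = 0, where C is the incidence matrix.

y = (P0:3, P1:1, P2:3, P3:2)

Incidence matrix C (rows=places, cols=transitions):
       t0   t1   t2   t3   t4   t5
   P0   0   -3    0    1    1   -2
   P1   3    0    2   -3   -1    4
   P2  -1    3    0    0    0    0
   P3   0    0   -1    0   -1    1

Candidate y = [3, 1, 3, 2]; check y·C column-wise:
  col t0: 3·0 + 1·3 + 3·-1 + 2·0 = 0
  col t1: 3·-3 + 1·0 + 3·3 + 2·0 = 0
  col t2: 3·0 + 1·2 + 3·0 + 2·-1 = 0
  col t3: 3·1 + 1·-3 + 3·0 + 2·0 = 0
  col t4: 3·1 + 1·-1 + 3·0 + 2·-1 = 0
  col t5: 3·-2 + 1·4 + 3·0 + 2·1 = 0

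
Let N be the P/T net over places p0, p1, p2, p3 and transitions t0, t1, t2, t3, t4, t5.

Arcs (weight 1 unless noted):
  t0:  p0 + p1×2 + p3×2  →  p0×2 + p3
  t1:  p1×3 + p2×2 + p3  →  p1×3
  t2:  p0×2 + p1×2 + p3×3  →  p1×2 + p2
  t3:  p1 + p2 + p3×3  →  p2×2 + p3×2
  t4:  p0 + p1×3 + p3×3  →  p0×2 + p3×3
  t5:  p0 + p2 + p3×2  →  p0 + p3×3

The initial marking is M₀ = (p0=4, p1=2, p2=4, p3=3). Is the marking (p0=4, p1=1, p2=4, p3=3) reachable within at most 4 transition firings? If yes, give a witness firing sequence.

step 1: fire t3:  (p0=4, p1=2, p2=4, p3=3) → (p0=4, p1=1, p2=5, p3=2)
step 2: fire t5:  (p0=4, p1=1, p2=5, p3=2) → (p0=4, p1=1, p2=4, p3=3)

YES — reachable via ⟨t3, t5⟩ (2 firings)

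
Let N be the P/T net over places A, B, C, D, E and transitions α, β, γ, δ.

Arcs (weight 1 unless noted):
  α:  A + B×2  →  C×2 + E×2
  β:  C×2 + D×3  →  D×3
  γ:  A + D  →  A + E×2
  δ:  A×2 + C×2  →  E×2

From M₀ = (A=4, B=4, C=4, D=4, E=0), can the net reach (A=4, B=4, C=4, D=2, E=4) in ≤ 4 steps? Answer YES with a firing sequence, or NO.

YES — reachable via ⟨γ, γ⟩ (2 firings)

step 1: fire γ:  (A=4, B=4, C=4, D=4, E=0) → (A=4, B=4, C=4, D=3, E=2)
step 2: fire γ:  (A=4, B=4, C=4, D=3, E=2) → (A=4, B=4, C=4, D=2, E=4)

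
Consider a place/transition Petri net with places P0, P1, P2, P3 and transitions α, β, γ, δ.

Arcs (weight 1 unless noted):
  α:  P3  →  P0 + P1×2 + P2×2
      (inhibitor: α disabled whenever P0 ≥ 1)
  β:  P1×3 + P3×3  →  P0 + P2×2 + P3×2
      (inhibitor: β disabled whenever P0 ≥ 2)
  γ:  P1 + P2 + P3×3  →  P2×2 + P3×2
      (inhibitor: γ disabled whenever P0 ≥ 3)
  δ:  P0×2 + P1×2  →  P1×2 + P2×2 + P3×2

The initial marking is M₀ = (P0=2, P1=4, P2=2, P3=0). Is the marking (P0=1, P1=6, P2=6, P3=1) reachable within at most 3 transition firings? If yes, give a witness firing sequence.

step 1: fire δ:  (P0=2, P1=4, P2=2, P3=0) → (P0=0, P1=4, P2=4, P3=2)
step 2: fire α:  (P0=0, P1=4, P2=4, P3=2) → (P0=1, P1=6, P2=6, P3=1)

YES — reachable via ⟨δ, α⟩ (2 firings)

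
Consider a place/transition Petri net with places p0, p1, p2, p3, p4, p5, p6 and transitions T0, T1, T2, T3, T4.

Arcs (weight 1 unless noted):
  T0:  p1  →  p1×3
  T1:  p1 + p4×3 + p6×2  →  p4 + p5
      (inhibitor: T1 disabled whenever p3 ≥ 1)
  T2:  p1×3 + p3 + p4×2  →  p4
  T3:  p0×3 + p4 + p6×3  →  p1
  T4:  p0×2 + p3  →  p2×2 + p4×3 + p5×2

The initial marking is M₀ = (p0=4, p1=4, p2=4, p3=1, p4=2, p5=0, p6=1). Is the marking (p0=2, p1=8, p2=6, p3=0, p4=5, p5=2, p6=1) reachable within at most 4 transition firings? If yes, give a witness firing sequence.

step 1: fire T0:  (p0=4, p1=4, p2=4, p3=1, p4=2, p5=0, p6=1) → (p0=4, p1=6, p2=4, p3=1, p4=2, p5=0, p6=1)
step 2: fire T0:  (p0=4, p1=6, p2=4, p3=1, p4=2, p5=0, p6=1) → (p0=4, p1=8, p2=4, p3=1, p4=2, p5=0, p6=1)
step 3: fire T4:  (p0=4, p1=8, p2=4, p3=1, p4=2, p5=0, p6=1) → (p0=2, p1=8, p2=6, p3=0, p4=5, p5=2, p6=1)

YES — reachable via ⟨T0, T0, T4⟩ (3 firings)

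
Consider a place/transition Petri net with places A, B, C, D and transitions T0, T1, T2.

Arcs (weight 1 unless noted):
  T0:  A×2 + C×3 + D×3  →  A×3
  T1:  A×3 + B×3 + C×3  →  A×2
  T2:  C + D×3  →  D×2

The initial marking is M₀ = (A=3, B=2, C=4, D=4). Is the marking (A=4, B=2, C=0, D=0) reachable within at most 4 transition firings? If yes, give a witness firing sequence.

step 1: fire T2:  (A=3, B=2, C=4, D=4) → (A=3, B=2, C=3, D=3)
step 2: fire T0:  (A=3, B=2, C=3, D=3) → (A=4, B=2, C=0, D=0)

YES — reachable via ⟨T2, T0⟩ (2 firings)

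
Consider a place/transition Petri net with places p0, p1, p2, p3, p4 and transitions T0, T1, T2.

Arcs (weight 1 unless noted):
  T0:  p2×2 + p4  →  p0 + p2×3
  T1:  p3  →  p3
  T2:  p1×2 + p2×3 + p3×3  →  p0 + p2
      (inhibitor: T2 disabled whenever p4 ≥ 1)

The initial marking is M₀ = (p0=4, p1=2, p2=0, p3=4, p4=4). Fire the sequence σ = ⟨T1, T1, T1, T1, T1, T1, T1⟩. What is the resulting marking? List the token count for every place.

(p0=4, p1=2, p2=0, p3=4, p4=4)

step 1: fire T1:  (p0=4, p1=2, p2=0, p3=4, p4=4) → (p0=4, p1=2, p2=0, p3=4, p4=4)
step 2: fire T1:  (p0=4, p1=2, p2=0, p3=4, p4=4) → (p0=4, p1=2, p2=0, p3=4, p4=4)
step 3: fire T1:  (p0=4, p1=2, p2=0, p3=4, p4=4) → (p0=4, p1=2, p2=0, p3=4, p4=4)
step 4: fire T1:  (p0=4, p1=2, p2=0, p3=4, p4=4) → (p0=4, p1=2, p2=0, p3=4, p4=4)
step 5: fire T1:  (p0=4, p1=2, p2=0, p3=4, p4=4) → (p0=4, p1=2, p2=0, p3=4, p4=4)
step 6: fire T1:  (p0=4, p1=2, p2=0, p3=4, p4=4) → (p0=4, p1=2, p2=0, p3=4, p4=4)
step 7: fire T1:  (p0=4, p1=2, p2=0, p3=4, p4=4) → (p0=4, p1=2, p2=0, p3=4, p4=4)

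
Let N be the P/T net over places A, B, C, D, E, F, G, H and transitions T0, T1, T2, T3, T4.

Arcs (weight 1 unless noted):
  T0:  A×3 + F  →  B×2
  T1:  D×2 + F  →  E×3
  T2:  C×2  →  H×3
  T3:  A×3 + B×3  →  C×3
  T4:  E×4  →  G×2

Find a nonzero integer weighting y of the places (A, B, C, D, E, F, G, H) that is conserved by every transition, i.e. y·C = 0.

Incidence matrix C (rows=places, cols=transitions):
       T0   T1   T2   T3   T4
    A  -3    0    0   -3    0
    B   2    0    0   -3    0
    C   0    0   -2    3    0
    D   0   -2    0    0    0
    E   0    3    0    0   -4
    F  -1   -1    0    0    0
    G   0    0    0    0    2
    H   0    0    3    0    0

Candidate y = [2, -2, 0, 5, 0, -10, 0, 0]; check y·C column-wise:
  col T0: 2·-3 + -2·2 + 5·0 + -10·-1 = 0
  col T1: 2·0 + -2·0 + 5·-2 + 0·3 + -10·-1 = 0
  col T2: 2·0 + -2·0 + 0·-2 + 5·0 + -10·0 + 0·3 = 0
  col T3: 2·-3 + -2·-3 + 0·3 + 5·0 + -10·0 = 0
  col T4: 2·0 + -2·0 + 5·0 + 0·-4 + -10·0 + 0·2 = 0

y = (A:2, B:-2, C:0, D:5, E:0, F:-10, G:0, H:0)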